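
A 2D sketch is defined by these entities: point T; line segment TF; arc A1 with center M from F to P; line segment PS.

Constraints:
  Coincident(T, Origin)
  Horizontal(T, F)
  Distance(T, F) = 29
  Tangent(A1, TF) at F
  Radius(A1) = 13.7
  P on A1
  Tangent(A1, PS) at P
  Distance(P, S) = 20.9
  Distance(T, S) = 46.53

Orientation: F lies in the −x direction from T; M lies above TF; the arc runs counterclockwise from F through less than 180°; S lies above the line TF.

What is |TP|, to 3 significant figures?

26.0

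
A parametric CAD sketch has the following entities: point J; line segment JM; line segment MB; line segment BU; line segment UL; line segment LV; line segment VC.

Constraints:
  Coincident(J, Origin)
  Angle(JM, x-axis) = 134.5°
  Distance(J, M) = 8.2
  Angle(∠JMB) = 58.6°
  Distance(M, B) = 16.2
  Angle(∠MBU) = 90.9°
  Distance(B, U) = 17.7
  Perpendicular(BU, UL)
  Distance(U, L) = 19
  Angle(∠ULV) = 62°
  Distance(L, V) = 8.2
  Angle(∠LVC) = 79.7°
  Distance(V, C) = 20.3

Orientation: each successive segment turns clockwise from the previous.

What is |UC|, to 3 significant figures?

5.40

∠ULV = 62.0° gives LV at 76.0° from the x-axis; with |LV| = 8.2, V = (-2.14, -4.29). ∠LVC = 79.7° gives VC at -24.3° from the x-axis; with |VC| = 20.3, C = (16.4, -12.6). Then |UC| = |C − U| = 5.40.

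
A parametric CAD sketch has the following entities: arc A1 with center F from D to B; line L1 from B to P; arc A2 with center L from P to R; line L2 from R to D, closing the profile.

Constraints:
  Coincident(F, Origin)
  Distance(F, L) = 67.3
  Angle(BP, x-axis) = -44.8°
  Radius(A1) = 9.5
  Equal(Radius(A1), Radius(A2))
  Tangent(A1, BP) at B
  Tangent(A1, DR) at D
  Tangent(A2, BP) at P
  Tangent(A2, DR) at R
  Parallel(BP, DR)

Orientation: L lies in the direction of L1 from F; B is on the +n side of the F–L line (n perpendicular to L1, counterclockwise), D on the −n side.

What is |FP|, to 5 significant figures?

67.967

Tangency of A1 to both parallel lines with radius 9.5 puts B and D at F ± 9.5·n: B = (6.6940, 6.7409), D = (-6.6940, -6.7409). Equal radii place P and R the same way about L: P = L + 9.5·n = (54.448, -40.681), R = L − 9.5·n = (41.060, -54.163). Then |FP| = |P − F| = 67.967.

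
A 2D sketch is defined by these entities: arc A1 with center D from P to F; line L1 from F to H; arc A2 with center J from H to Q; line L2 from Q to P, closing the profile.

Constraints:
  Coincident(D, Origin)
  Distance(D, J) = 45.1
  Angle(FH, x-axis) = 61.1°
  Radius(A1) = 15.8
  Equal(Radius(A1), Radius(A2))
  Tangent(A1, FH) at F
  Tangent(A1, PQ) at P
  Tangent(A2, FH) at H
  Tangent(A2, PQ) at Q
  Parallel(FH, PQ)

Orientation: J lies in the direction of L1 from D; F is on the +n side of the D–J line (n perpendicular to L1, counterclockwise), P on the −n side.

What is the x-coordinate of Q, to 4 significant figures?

35.63

The slot axis is L1's direction at 61.1°, so u = (cos 61.1°, sin 61.1°) = (0.4833, 0.8755) and n = (−sin 61.1°, cos 61.1°) = (-0.8755, 0.4833). D is at the origin and J lies 45.1 along u from D, so J = 45.1·u = (21.80, 39.48). Tangency of A1 to both parallel lines with radius 15.8 puts F and P at D ± 15.8·n: F = (-13.83, 7.636), P = (13.83, -7.636). Equal radii place H and Q the same way about J: H = J + 15.8·n = (7.964, 47.12), Q = J − 15.8·n = (35.63, 31.85). So Q.x = 35.63.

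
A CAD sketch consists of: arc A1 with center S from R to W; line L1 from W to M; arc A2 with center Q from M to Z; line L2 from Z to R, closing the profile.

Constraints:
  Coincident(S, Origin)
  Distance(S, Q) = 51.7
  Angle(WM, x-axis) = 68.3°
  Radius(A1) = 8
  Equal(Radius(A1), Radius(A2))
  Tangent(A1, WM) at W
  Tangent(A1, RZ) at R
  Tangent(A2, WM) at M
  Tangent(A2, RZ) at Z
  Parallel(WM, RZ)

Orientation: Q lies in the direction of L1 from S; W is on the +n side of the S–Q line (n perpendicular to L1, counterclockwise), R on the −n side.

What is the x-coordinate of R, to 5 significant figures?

7.4331

The slot axis is L1's direction at 68.3°, so u = (cos 68.3°, sin 68.3°) = (0.36975, 0.92913) and n = (−sin 68.3°, cos 68.3°) = (-0.92913, 0.36975). S is at the origin and Q lies 51.7 along u from S, so Q = 51.7·u = (19.116, 48.036). Tangency of A1 to both parallel lines with radius 8.0 puts W and R at S ± 8.0·n: W = (-7.4331, 2.9580), R = (7.4331, -2.9580). So R.x = 7.4331.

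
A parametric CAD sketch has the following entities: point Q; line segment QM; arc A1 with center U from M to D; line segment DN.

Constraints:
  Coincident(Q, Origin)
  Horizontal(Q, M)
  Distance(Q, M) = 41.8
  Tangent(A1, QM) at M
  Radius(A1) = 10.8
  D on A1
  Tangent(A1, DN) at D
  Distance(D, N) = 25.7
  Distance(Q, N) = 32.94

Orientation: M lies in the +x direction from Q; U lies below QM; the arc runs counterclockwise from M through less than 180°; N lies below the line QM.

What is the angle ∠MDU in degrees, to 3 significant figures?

61.0°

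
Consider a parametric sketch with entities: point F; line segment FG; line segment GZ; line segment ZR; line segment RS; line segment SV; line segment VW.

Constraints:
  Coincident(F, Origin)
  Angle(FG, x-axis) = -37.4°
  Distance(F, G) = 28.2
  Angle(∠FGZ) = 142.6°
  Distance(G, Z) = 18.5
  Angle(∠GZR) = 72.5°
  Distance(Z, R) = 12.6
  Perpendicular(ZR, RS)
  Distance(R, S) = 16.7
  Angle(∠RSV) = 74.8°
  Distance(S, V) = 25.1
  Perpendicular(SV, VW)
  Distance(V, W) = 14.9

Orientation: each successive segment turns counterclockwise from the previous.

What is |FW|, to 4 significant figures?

52.67

∠RSV = 74.8° gives SV at -57.30° from the x-axis; with |SV| = 25.1, V = (34.75, -31.25). The perpendicularity gives VW at right angles to SV, so VW runs at 32.70°; with |VW| = 14.9, W = (47.29, -23.21). Then |FW| = |W − F| = 52.67.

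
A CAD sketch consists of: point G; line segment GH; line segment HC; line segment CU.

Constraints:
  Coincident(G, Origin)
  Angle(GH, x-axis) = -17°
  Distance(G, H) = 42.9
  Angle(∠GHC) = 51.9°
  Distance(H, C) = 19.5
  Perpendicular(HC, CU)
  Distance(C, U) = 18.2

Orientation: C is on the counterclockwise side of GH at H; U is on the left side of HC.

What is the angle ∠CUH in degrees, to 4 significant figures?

46.97°

G is at the origin; GH runs at -17.0° with length 42.9, so H = 42.9·(cos -17.0°, sin -17.0°) = (41.03, -12.54). ∠GHC = 51.9°, so HC runs at -17.0° + (180° − 51.9°) = 111.1° from the x-axis; with |HC| = 19.5, C = H + 19.5·(cos 111.1°, sin 111.1°) = (34.01, 5.650). HC is perpendicular to CU; with |CU| = 18.2 on the left of HC, U = C + 18.2·(-0.9330, -0.3600) = (17.03, -0.9021). Then cos ∠CUH = UC·UH / (|UC||UH|), giving 46.97°.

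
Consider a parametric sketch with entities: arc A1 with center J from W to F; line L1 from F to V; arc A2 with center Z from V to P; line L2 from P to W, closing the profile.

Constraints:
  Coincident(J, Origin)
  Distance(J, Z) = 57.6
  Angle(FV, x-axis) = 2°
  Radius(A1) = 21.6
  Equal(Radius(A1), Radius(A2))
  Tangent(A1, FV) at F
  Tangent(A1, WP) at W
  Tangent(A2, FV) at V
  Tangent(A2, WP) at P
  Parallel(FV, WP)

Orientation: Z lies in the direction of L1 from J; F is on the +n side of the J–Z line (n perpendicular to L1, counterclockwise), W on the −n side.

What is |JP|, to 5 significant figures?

61.517

Tangency of A1 to both parallel lines with radius 21.6 puts F and W at J ± 21.6·n: F = (-0.75383, 21.587), W = (0.75383, -21.587). Equal radii place V and P the same way about Z: V = Z + 21.6·n = (56.811, 23.597), P = Z − 21.6·n = (58.319, -19.577). Then |JP| = |P − J| = 61.517.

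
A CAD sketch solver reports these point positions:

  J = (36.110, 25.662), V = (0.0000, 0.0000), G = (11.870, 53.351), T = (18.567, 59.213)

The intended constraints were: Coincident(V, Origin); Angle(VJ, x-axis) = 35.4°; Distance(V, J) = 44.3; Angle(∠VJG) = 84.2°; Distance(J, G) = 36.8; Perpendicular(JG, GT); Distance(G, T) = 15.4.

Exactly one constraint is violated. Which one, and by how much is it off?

Distance(G, T) = 15.4 — off by 6.50.

V = (0.00, 0.00) ✓; VJ at 35.40° ✓; |VJ| = 44.30 ✓; ∠VJG = 84.20° ✓; |JG| = 36.80 ✓; ∠(JG, GT) = 90.00° ✓; |GT| = 8.900 ✗.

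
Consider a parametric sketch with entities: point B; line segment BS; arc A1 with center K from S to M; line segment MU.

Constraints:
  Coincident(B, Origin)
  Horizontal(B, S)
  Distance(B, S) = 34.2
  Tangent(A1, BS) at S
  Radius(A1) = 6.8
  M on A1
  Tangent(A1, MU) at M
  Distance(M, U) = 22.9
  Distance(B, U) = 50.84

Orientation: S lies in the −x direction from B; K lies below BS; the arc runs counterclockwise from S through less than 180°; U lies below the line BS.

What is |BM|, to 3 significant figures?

41.5

B is at the origin; B and S share the same y with |BS| = 34.2 and S on the −x side, so S = (-34.2, 0.00). The tangent condition forces KS to be normal to BS, so K = S + (0, -6.8) = (-34.2, -6.80). Since KM ⟂ MU (tangency), |KU| = √(6.8² + 22.9²) = 23.9 regardless of where M sits on A1. So U lies on both circle(B, 50.84) and circle(K, 23.9); the below-BS intersection is U = (-41.3, -29.6). M is the foot of the tangent from U: M = (-41.0, -6.70).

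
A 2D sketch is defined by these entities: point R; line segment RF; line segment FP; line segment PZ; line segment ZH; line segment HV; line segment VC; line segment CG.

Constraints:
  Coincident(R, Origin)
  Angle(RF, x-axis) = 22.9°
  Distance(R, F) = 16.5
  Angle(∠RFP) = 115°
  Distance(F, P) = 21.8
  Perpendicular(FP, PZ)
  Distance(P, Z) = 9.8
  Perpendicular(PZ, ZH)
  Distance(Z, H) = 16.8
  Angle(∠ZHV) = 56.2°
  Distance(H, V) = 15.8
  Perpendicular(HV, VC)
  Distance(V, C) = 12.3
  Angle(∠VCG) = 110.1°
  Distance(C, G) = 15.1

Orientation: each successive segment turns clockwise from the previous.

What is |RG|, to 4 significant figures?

27.60

HV ⟂ VC, so VC runs at -75.90°; with |VC| = 12.3, C = (30.66, -12.28). ∠VCG = 110.1° gives CG at -145.8° from the x-axis; with |CG| = 15.1, G = (18.17, -20.77). Then |RG| = |G − R| = 27.60.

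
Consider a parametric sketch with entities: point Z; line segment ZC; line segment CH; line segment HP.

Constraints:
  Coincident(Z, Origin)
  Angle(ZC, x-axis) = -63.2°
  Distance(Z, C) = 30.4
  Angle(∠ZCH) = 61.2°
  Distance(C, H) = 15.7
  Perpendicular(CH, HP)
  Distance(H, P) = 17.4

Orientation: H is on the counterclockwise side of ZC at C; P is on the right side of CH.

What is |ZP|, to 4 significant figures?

44.05

∠ZCH = 61.2°, so CH runs at -63.2° + (180° − 61.2°) = 55.60° from the x-axis; with |CH| = 15.7, H = C + 15.7·(cos 55.60°, sin 55.60°) = (22.58, -14.18). CH is perpendicular to HP; with |HP| = 17.4 on the right of CH, P = H + 17.4·(0.8251, -0.5650) = (36.93, -24.01). Then |ZP| = |P − Z| = 44.05.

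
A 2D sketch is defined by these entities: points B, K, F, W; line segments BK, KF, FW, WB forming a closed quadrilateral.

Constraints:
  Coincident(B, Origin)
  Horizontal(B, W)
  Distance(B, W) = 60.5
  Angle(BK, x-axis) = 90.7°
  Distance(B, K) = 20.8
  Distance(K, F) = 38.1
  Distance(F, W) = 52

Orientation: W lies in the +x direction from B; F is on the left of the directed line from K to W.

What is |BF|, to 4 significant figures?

52.74

Checks: |KF| = 38.10 ✓; |FW| = 52.00 ✓.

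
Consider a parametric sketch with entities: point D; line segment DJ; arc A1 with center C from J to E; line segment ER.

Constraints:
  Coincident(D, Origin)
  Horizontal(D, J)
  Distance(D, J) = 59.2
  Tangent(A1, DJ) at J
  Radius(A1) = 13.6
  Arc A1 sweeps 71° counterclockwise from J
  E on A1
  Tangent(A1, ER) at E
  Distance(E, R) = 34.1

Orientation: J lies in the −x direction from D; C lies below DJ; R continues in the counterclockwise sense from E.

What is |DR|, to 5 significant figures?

92.903

On A1, J sits at bearing 90° from C; a 71° counterclockwise sweep puts E at bearing 161°, so E = C + 13.6·(cos 161°, sin 161°) = (-72.059, -9.1723). Since A1 is tangent to ER there, CE ⟂ ER, so ER runs along (−sin 161°, cos 161°); with |ER| = 34.1, R = (-83.161, -41.414). Then |DR| = |R − D| = 92.903.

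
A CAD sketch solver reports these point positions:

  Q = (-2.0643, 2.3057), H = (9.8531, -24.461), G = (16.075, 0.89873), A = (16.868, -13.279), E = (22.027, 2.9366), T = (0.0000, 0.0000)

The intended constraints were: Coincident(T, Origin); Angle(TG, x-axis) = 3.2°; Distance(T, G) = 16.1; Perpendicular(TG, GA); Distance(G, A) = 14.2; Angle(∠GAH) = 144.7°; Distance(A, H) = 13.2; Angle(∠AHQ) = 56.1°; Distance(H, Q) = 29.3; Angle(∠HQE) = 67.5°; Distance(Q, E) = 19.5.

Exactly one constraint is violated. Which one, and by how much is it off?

Distance(Q, E) = 19.5 — off by 4.60.

T = (0.00, 0.00) ✓; TG at 3.200° ✓; |TG| = 16.10 ✓; ∠(TG, GA) = 90.00° ✓; |GA| = 14.20 ✓; ∠GAH = 144.7° ✓; |AH| = 13.20 ✓; ∠AHQ = 56.10° ✓; |HQ| = 29.30 ✓; ∠HQE = 67.50° ✓; |QE| = 24.10 ✗.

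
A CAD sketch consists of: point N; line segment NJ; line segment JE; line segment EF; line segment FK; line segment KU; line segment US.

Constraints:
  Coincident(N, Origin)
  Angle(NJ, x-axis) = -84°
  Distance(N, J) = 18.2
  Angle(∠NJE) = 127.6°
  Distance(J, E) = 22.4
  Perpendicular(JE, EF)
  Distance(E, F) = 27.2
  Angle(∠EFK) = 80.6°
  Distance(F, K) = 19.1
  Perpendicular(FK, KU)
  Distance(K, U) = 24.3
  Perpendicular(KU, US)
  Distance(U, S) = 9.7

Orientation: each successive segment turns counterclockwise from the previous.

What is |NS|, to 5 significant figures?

30.939

N is at the origin; NJ runs at -84.0° with length 18.2, so J = (1.9024, -18.100). ∠NJE = 127.6° gives JE at -31.600° from the x-axis; with |JE| = 22.4, E = (20.981, -29.838). JE ⟂ EF, so EF runs at 58.400°; with |EF| = 27.2, F = (35.234, -6.6706). ∠EFK = 80.6° gives FK at 157.80° from the x-axis; with |FK| = 19.1, K = (17.549, 0.54615). The perpendicularity gives KU at right angles to FK, so KU runs at -112.20°; with |KU| = 24.3, U = (8.3679, -21.953). The perpendicularity gives US at right angles to KU, so US runs at -22.200°; with |US| = 9.7, S = (17.349, -25.618). Then |NS| = |S − N| = 30.939.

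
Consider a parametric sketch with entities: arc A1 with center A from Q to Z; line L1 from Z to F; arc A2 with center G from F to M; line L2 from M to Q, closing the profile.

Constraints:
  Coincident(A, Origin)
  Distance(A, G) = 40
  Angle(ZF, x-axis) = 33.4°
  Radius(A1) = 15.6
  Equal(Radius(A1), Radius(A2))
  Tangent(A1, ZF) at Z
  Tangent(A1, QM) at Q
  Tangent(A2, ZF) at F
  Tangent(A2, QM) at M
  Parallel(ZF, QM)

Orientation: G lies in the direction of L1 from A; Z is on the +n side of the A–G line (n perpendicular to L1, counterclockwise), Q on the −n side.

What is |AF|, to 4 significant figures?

42.93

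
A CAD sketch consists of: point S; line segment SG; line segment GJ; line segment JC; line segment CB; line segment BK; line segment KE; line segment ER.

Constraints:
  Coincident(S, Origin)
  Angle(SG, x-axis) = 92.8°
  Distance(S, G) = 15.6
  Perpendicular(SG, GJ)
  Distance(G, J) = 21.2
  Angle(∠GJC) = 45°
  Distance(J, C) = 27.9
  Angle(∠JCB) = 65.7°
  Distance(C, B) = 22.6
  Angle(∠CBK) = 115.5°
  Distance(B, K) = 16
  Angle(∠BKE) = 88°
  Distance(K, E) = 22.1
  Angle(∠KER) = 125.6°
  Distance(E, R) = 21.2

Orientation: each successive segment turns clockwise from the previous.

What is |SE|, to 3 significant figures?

23.7

S is at the origin; SG runs at 92.8° with length 15.6, so G = (-0.762, 15.6). The perpendicularity gives GJ at right angles to SG, so GJ runs at 2.80°; with |GJ| = 21.2, J = (20.4, 16.6). ∠GJC = 45.0° gives JC at -132° from the x-axis; with |JC| = 27.9, C = (1.67, -4.05). ∠JCB = 65.7° gives CB at 114° from the x-axis; with |CB| = 22.6, B = (-7.34, 16.7). ∠CBK = 115.5° gives BK at 49.0° from the x-axis; with |BK| = 16.0, K = (3.16, 28.7). ∠BKE = 88.0° gives KE at -43.0° from the x-axis; with |KE| = 22.1, E = (19.3, 13.7). Then |SE| = |E − S| = 23.7.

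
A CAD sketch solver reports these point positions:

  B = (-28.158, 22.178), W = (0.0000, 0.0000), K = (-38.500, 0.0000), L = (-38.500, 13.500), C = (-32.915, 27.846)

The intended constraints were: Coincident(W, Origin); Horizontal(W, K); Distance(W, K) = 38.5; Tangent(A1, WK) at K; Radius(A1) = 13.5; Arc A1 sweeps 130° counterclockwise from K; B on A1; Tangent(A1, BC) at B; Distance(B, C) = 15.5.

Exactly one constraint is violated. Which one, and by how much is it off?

Distance(B, C) = 15.5 — off by 8.10.

W = (0.00, 0.00) ✓; W.y = 0.00, K.y = 0.00 ✓; |WK| = 38.50 ✓; ∠(LK, KW) = 90.00° ✓; |LK| = 13.50 ✓; bearing(L→B) − bearing(L→K) = 130.0° ✓; |LB| = 13.50 ✓; ∠(LB, BC) = 89.99° ✓; |BC| = 7.400 ✗.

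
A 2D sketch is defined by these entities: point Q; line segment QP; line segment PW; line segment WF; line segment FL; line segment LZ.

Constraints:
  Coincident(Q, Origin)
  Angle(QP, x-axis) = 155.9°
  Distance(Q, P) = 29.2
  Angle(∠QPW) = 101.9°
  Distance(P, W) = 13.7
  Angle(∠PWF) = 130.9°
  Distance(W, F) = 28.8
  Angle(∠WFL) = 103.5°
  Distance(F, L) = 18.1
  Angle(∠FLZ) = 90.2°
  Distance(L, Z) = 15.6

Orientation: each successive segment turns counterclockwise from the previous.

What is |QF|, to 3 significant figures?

39.2

∠QPW = 101.9° gives PW at -126° from the x-axis; with |PW| = 13.7, W = (-34.7, 0.840). ∠PWF = 130.9° gives WF at -76.9° from the x-axis; with |WF| = 28.8, F = (-28.2, -27.2). Then |QF| = |F − Q| = 39.2.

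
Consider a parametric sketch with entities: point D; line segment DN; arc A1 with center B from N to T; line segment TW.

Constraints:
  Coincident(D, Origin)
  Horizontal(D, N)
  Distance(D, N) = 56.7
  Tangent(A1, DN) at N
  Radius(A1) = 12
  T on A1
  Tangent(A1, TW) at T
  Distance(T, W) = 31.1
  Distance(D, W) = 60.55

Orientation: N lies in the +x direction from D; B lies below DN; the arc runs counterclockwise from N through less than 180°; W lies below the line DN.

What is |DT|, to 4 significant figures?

46.15

D is at the origin; DN is horizontal with |DN| = 56.7 and N on the +x side, so N = (56.70, 0.000). Since A1 is tangent to DN there, BN ⟂ DN, so B = N + (0, -12) = (56.70, -12.00). Since BT ⟂ TW (tangency), |BW| = √(12.0² + 31.1²) = 33.33 regardless of where T sits on A1. So W lies on both circle(D, 60.55) and circle(B, 33.33); the below-DN intersection is W = (43.16, -42.46). T is the foot of the tangent from W: T = (44.71, -11.40).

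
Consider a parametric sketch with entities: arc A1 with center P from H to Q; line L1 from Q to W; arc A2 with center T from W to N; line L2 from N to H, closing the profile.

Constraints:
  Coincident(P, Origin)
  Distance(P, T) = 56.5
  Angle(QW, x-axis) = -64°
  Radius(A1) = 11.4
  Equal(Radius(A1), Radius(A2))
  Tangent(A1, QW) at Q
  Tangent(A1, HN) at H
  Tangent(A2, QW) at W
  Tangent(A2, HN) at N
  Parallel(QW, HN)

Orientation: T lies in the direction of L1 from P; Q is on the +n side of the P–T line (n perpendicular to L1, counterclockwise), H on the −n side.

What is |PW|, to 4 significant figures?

57.64

Tangency of A1 to both parallel lines with radius 11.4 puts Q and H at P ± 11.4·n: Q = (10.25, 4.997), H = (-10.25, -4.997). Equal radii place W and N the same way about T: W = T + 11.4·n = (35.01, -45.78), N = T − 11.4·n = (14.52, -55.78). Then |PW| = |W − P| = 57.64.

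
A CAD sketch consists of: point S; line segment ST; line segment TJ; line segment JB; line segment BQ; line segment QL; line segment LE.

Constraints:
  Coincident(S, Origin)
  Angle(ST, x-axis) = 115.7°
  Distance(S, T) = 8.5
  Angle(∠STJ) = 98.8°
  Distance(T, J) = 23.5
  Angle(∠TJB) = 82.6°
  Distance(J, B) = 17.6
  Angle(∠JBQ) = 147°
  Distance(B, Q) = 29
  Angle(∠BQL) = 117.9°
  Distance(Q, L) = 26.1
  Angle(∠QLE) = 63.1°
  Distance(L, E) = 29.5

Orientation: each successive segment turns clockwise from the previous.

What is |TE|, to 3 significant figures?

11.9

S is at the origin; ST runs at 115.7° with length 8.5, so T = (-3.69, 7.66). ∠STJ = 98.8° gives TJ at 34.5° from the x-axis; with |TJ| = 23.5, J = (15.7, 21.0). ∠TJB = 82.6° gives JB at -62.9° from the x-axis; with |JB| = 17.6, B = (23.7, 5.30). ∠JBQ = 147.0° gives BQ at -95.9° from the x-axis; with |BQ| = 29.0, Q = (20.7, -23.5). ∠BQL = 117.9° gives QL at -158° from the x-axis; with |QL| = 26.1, L = (-3.48, -33.3). ∠QLE = 63.1° gives LE at 85.1° from the x-axis; with |LE| = 29.5, E = (-0.962, -3.93). Then |TE| = |E − T| = 11.9.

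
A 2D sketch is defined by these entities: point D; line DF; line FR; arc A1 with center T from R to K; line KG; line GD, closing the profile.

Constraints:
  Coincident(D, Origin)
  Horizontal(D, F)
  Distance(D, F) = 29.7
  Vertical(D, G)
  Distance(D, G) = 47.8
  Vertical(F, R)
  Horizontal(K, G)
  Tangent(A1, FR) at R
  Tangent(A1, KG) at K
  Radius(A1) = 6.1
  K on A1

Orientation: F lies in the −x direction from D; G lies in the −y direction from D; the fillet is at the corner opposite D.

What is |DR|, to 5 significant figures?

51.196

D is at the origin; D and F share the same y with |DF| = 29.7 and F on the −x side, so F = (-29.700, 0.0000). DG is vertical with |DG| = 47.8 and G on the −y side, so G = (0.0000, -47.800). The virtual corner opposite D is at (-29.700, -47.800). The tangent condition forces TR to be normal to FR and tangency of A1 to KG means the radius TK is perpendicular to KG, with radius 6.1, so the center T sits 6.1 in from both sides at T = (-23.600, -41.700). That places the tangent points at R = (-29.700, -41.700) on FR and K = (-23.600, -47.800) on KG. Then |DR| = |R − D| = 51.196.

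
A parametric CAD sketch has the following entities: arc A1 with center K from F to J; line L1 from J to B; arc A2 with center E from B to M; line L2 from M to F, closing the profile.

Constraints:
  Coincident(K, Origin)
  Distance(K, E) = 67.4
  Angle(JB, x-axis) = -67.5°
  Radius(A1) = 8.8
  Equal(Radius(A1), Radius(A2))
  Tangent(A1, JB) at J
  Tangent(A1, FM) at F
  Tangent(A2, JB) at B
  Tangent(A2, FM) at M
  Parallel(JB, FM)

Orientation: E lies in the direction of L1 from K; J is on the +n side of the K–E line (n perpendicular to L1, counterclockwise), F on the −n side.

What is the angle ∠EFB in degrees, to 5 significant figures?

7.1960°

Tangency of A1 to both parallel lines with radius 8.8 puts J and F at K ± 8.8·n: J = (8.1301, 3.3676), F = (-8.1301, -3.3676). Equal radii place B and M the same way about E: B = E + 8.8·n = (33.923, -58.902), M = E − 8.8·n = (17.663, -65.637). Then cos ∠EFB = FE·FB / (|FE||FB|), giving 7.1960°.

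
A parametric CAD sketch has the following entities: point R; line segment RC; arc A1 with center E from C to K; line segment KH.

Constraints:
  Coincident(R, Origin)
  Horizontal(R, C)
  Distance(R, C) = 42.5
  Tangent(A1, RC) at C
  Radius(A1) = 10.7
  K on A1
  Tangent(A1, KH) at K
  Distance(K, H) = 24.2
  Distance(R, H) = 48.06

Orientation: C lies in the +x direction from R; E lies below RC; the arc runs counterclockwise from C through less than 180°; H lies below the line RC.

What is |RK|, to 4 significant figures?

33.68

Checks: R.y = 0.00, C.y = 0.00 ✓; |EK| = 10.70 ✓; ∠(EK, KH) = 90.00° ✓; |KH| = 24.20 ✓; |RH| = 48.06 ✓.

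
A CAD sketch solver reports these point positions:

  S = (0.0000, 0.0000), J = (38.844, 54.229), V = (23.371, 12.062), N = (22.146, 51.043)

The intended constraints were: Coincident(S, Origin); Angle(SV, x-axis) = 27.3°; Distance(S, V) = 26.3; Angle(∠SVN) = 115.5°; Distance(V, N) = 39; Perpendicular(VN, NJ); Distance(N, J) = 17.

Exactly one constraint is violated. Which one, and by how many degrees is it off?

Perpendicular(VN, NJ) — off by 9.00°.

S = (0.00, 0.00) ✓; SV at 27.30° ✓; |SV| = 26.30 ✓; ∠SVN = 115.5° ✓; |VN| = 39.00 ✓; ∠(VN, NJ) = 81.00° ✗; |NJ| = 17.00 ✓.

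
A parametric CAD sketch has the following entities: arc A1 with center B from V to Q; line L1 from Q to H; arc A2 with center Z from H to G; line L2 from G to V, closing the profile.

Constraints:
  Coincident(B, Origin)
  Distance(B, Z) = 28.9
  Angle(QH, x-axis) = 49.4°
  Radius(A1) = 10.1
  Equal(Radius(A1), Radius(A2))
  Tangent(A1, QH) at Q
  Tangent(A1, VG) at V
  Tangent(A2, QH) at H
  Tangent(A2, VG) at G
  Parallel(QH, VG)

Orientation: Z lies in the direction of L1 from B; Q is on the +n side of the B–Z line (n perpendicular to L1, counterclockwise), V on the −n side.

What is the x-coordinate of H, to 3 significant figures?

11.1

Tangency of A1 to both parallel lines with radius 10.1 puts Q and V at B ± 10.1·n: Q = (-7.67, 6.57), V = (7.67, -6.57). Equal radii place H and G the same way about Z: H = Z + 10.1·n = (11.1, 28.5), G = Z − 10.1·n = (26.5, 15.4). So H.x = 11.1.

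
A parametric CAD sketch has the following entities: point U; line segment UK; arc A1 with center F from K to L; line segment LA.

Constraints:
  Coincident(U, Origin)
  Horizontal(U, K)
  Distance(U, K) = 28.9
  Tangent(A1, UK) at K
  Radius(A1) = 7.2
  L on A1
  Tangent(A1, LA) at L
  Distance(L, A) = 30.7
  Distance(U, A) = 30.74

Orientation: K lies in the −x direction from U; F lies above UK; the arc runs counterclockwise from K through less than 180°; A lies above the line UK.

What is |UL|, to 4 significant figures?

22.98

U is at the origin; UK is horizontal with |UK| = 28.9 and K on the −x side, so K = (-28.90, 0.000). Since A1 is tangent to UK there, FK ⟂ UK, so F = K + (0, 7.2) = (-28.90, 7.200). Since FL ⟂ LA (tangency), |FA| = √(7.2² + 30.7²) = 31.53 regardless of where L sits on A1. So A lies on both circle(U, 30.74) and circle(F, 31.53); the above-UK intersection is A = (-7.038, 29.92). L is the foot of the tangent from A: L = (-22.71, 3.525).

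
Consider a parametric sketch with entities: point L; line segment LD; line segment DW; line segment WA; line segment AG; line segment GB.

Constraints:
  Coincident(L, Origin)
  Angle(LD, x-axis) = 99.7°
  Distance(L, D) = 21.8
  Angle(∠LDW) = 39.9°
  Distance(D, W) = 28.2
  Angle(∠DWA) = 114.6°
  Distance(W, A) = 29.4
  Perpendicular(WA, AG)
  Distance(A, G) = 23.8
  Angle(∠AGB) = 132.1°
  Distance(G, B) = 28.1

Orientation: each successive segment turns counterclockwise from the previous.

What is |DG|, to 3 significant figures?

41.2

L is at the origin; LD runs at 99.7° with length 21.8, so D = (-3.67, 21.5). ∠LDW = 39.9° gives DW at -120° from the x-axis; with |DW| = 28.2, W = (-17.9, -2.88). ∠DWA = 114.6° gives WA at -54.8° from the x-axis; with |WA| = 29.4, A = (-0.911, -26.9). The perpendicularity gives AG at right angles to WA, so AG runs at 35.2°; with |AG| = 23.8, G = (18.5, -13.2). Then |DG| = |G − D| = 41.2.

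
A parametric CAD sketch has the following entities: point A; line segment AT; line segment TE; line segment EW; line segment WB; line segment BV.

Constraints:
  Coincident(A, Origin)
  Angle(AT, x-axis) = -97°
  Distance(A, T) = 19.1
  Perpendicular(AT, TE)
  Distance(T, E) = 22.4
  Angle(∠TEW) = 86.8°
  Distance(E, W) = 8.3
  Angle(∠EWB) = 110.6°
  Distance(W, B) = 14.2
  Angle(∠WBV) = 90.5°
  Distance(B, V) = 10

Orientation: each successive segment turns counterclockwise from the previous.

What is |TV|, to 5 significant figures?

6.1100

A is at the origin; AT runs at -97.0° with length 19.1, so T = (-2.3277, -18.958). AT ⟂ TE, so TE runs at -7.0000°; with |TE| = 22.4, E = (19.905, -21.688). ∠TEW = 86.8° gives EW at 86.200° from the x-axis; with |EW| = 8.3, W = (20.455, -13.406). ∠EWB = 110.6° gives WB at 155.60° from the x-axis; with |WB| = 14.2, B = (7.5237, -7.5397). ∠WBV = 90.5° gives BV at -114.90° from the x-axis; with |BV| = 10.0, V = (3.3133, -16.610). Then |TV| = |V − T| = 6.1100.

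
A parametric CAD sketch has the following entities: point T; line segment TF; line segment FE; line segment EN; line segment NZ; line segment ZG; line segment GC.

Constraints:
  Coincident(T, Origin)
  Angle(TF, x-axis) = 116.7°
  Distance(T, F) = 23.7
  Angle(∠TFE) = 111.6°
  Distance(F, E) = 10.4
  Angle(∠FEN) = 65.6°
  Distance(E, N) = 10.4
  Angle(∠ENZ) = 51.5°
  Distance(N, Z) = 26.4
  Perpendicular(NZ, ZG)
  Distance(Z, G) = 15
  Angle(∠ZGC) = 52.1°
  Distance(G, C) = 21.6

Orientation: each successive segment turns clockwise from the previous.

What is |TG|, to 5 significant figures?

45.840

∠ENZ = 51.5° gives NZ at 165.40° from the x-axis; with |NZ| = 26.4, Z = (-25.065, 26.084). NZ ⟂ ZG, so ZG runs at 75.400°; with |ZG| = 15.0, G = (-21.283, 40.600). Then |TG| = |G − T| = 45.840.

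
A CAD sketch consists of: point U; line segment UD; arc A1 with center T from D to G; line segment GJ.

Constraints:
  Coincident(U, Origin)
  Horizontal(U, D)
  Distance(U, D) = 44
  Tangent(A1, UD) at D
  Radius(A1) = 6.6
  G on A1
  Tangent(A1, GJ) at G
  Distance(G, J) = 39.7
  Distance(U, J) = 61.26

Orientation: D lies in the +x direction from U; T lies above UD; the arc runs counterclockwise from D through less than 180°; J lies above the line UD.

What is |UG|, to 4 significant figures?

51.05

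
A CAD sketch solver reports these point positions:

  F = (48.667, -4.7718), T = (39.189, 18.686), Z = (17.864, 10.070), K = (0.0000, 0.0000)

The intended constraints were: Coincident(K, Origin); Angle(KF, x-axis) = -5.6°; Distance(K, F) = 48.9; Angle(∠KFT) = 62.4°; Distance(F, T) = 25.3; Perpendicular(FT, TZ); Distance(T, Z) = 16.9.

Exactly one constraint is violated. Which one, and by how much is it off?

Distance(T, Z) = 16.9 — off by 6.10.

K = (0.00, 0.00) ✓; KF at -5.600° ✓; |KF| = 48.90 ✓; ∠KFT = 62.40° ✓; |FT| = 25.30 ✓; ∠(FT, TZ) = 90.00° ✓; |TZ| = 23.00 ✗.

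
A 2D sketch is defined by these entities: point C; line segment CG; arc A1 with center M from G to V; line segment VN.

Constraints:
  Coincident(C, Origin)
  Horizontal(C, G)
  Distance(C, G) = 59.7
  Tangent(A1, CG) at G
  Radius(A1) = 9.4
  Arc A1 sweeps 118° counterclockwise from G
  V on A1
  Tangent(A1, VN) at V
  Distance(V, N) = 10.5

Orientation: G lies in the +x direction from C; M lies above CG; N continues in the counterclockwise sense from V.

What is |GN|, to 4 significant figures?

23.33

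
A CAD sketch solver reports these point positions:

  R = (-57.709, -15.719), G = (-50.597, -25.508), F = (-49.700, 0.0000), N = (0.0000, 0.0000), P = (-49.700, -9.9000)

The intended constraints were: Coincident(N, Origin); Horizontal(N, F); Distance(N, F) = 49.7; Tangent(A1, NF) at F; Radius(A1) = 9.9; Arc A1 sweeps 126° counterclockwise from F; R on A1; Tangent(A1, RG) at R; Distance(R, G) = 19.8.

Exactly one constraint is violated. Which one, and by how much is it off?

Distance(R, G) = 19.8 — off by 7.70.

N = (0.00, 0.00) ✓; N.y = 0.00, F.y = 0.00 ✓; |NF| = 49.70 ✓; ∠(PF, FN) = 90.00° ✓; |PF| = 9.900 ✓; bearing(P→R) − bearing(P→F) = 126.0° ✓; |PR| = 9.900 ✓; ∠(PR, RG) = 90.00° ✓; |RG| = 12.10 ✗.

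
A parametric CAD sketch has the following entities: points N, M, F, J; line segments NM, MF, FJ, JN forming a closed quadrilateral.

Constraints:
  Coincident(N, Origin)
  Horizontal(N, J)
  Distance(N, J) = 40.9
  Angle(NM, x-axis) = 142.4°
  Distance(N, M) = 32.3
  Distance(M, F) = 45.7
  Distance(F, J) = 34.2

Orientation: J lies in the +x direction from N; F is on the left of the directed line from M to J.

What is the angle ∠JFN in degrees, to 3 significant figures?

74.8°

N is at the origin; N and J share the same y with |NJ| = 40.9 and J in +x, so J = (40.9, 0). NM runs at 142.4° with |NM| = 32.3, so M = (-25.6, 19.7). F is determined by |MF| = 45.7 and |FJ| = 34.2 together: it lies at the intersection of circle(M, 45.7) and circle(J, 34.2). With |MJ| = 69.4, the foot of the radical line on MJ is 41.3 from M and the perpendicular offset is √(45.7² − 41.3²) = 19.6. Taking the left-of-MJ solution: F = (19.6, 26.7).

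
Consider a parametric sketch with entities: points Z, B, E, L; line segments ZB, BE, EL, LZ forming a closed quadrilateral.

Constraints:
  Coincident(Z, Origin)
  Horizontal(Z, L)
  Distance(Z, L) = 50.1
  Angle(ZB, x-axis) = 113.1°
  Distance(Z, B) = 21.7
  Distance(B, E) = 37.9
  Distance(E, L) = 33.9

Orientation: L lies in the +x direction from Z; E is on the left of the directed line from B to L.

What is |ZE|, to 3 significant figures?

39.1

Checks: |BE| = 37.90 ✓; |EL| = 33.90 ✓.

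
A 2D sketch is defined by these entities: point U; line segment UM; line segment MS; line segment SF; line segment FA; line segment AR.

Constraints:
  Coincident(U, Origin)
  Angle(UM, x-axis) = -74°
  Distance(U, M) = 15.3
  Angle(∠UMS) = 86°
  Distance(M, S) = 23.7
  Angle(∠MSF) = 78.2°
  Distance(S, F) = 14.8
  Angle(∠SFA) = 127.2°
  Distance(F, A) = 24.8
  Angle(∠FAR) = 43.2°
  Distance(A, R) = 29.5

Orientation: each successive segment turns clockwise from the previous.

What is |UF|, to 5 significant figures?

19.622

U is at the origin; UM runs at -74.0° with length 15.3, so M = (4.2173, -14.707). ∠UMS = 86.0° gives MS at -168.00° from the x-axis; with |MS| = 23.7, S = (-18.965, -19.635). ∠MSF = 78.2° gives SF at 90.200° from the x-axis; with |SF| = 14.8, F = (-19.017, -4.8349). Then |UF| = |F − U| = 19.622.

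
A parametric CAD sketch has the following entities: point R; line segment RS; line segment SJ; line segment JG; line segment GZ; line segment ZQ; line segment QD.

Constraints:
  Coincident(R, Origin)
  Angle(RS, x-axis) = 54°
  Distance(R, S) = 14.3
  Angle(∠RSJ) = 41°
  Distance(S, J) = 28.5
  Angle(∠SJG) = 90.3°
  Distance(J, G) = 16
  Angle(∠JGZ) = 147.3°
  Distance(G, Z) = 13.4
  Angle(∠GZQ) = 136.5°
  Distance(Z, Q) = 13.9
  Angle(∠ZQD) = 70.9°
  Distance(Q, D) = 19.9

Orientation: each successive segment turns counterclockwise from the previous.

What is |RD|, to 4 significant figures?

1.877

R is at the origin; RS runs at 54.0° with length 14.3, so S = (8.405, 11.57). ∠RSJ = 41.0° gives SJ at -167.0° from the x-axis; with |SJ| = 28.5, J = (-19.36, 5.158). ∠SJG = 90.3° gives JG at -77.30° from the x-axis; with |JG| = 16.0, G = (-15.85, -10.45). ∠JGZ = 147.3° gives GZ at -44.60° from the x-axis; with |GZ| = 13.4, Z = (-6.306, -19.86). ∠GZQ = 136.5° gives ZQ at -1.100° from the x-axis; with |ZQ| = 13.9, Q = (7.592, -20.13). ∠ZQD = 70.9° gives QD at 108.0° from the x-axis; with |QD| = 19.9, D = (1.442, -1.200). Then |RD| = |D − R| = 1.877.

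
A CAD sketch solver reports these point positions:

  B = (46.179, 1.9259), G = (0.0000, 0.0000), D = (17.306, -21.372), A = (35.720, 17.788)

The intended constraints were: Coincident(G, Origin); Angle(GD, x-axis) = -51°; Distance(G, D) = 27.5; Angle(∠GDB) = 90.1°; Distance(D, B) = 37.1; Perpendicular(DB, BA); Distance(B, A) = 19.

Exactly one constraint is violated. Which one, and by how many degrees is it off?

Perpendicular(DB, BA) — off by 5.50°.

G = (0.00, 0.00) ✓; GD at -51.00° ✓; |GD| = 27.50 ✓; ∠GDB = 90.10° ✓; |DB| = 37.10 ✓; ∠(DB, BA) = 84.50° ✗; |BA| = 19.00 ✓.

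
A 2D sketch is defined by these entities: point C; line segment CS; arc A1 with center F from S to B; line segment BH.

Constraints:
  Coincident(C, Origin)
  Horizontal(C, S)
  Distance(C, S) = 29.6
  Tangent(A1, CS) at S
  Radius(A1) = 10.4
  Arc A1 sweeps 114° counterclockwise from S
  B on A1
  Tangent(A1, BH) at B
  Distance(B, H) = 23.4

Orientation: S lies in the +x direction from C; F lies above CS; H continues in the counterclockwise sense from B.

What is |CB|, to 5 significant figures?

41.748

Tangency of A1 to CS means the radius FS is perpendicular to CS, so F = S + (0, 10.4) = (29.600, 10.400). On A1, S sits at bearing -90° from F; a 114° counterclockwise sweep puts B at bearing 24°, so B = F + 10.4·(cos 24°, sin 24°) = (39.101, 14.630). Then |CB| = |B − C| = 41.748.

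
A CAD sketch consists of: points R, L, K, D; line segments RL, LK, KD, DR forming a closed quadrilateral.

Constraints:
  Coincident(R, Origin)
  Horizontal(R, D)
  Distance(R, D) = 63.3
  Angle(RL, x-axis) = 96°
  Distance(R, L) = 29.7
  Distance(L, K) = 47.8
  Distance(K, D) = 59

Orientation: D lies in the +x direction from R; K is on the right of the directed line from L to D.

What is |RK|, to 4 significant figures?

18.53

R is at the origin; R and D share the same y with |RD| = 63.3 and D in +x, so D = (63.3, 0). RL runs at 96.0° with |RL| = 29.7, so L = (-3.104, 29.54). K is determined by |LK| = 47.8 and |KD| = 59.0 together: it lies at the intersection of circle(L, 47.8) and circle(D, 59.0). With |LD| = 72.68, the foot of the radical line on LD is 28.11 from L and the perpendicular offset is √(47.8² − 28.11²) = 38.66. Taking the right-of-LD solution: K = (6.866, -17.21).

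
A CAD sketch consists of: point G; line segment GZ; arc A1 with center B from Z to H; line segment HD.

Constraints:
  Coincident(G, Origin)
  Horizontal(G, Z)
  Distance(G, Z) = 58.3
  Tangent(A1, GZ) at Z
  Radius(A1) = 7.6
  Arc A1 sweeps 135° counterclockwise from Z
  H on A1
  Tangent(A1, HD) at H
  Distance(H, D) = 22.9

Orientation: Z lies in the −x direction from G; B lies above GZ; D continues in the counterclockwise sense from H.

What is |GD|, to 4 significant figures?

75.02

G is at the origin; G and Z share the same y with |GZ| = 58.3 and Z on the −x side, so Z = (-58.30, 0.000). Since A1 is tangent to GZ there, BZ ⟂ GZ, so B = Z + (0, 7.6) = (-58.30, 7.600). On A1, Z sits at bearing -90° from B; a 135° counterclockwise sweep puts H at bearing 45°, so H = B + 7.6·(cos 45°, sin 45°) = (-52.93, 12.97). Since A1 is tangent to HD there, BH ⟂ HD, so HD runs along (−sin 45°, cos 45°); with |HD| = 22.9, D = (-69.12, 29.17). Then |GD| = |D − G| = 75.02.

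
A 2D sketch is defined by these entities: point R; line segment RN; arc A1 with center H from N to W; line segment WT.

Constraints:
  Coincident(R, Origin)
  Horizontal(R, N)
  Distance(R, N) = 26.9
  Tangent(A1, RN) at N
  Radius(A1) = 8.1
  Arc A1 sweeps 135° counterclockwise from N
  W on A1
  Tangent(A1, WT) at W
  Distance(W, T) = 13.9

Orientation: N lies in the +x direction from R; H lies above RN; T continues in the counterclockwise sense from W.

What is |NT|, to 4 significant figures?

24.01

R is at the origin; R and N share the same y with |RN| = 26.9 and N on the +x side, so N = (26.90, 0.000). The tangent condition forces HN to be normal to RN, so H = N + (0, 8.1) = (26.90, 8.100). On A1, N sits at bearing -90° from H; a 135° counterclockwise sweep puts W at bearing 45°, so W = H + 8.1·(cos 45°, sin 45°) = (32.63, 13.83). The tangent condition forces HW to be normal to WT, so WT runs along (−sin 45°, cos 45°); with |WT| = 13.9, T = (22.80, 23.66). Then |NT| = |T − N| = 24.01.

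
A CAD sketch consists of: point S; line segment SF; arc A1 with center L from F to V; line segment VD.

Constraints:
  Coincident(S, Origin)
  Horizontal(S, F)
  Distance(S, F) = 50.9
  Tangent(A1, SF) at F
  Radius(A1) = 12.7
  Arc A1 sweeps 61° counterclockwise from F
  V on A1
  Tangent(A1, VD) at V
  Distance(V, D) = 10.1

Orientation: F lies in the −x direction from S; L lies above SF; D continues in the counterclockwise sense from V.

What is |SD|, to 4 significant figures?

38.13

S is at the origin; SF is horizontal with |SF| = 50.9 and F on the −x side, so F = (-50.90, 0.000). The tangent condition forces LF to be normal to SF, so L = F + (0, 12.7) = (-50.90, 12.70). On A1, F sits at bearing -90° from L; a 61° counterclockwise sweep puts V at bearing -29°, so V = L + 12.7·(cos -29°, sin -29°) = (-39.79, 6.543). Tangency of A1 to VD means the radius LV is perpendicular to VD, so VD runs along (−sin -29°, cos -29°); with |VD| = 10.1, D = (-34.90, 15.38). Then |SD| = |D − S| = 38.13.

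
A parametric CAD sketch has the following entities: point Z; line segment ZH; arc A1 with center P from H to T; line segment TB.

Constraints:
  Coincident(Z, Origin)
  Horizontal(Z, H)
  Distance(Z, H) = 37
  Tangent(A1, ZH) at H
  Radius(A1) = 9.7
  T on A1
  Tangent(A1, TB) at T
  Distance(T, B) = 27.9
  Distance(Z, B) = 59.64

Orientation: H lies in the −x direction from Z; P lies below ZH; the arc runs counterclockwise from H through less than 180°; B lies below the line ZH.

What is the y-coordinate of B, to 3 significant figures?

-37.8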